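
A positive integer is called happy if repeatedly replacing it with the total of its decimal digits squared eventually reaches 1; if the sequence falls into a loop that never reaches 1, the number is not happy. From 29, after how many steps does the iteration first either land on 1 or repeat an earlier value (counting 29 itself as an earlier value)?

10

29 → 2² + 9² = 85
85 → 8² + 5² = 89
89 → 8² + 9² = 145
145 → 1² + 4² + 5² = 42
42 → 4² + 2² = 20
20 → 2² + 0² = 4
4 → 4² = 16
16 → 1² + 6² = 37
37 → 3² + 7² = 58
58 → 5² + 8² = 89  — 89 repeats.
That took 10 steps.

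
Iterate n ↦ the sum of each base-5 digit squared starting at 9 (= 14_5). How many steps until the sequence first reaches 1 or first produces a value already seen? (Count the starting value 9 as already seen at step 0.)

9 = (1,4)_5 → 1² + 4² = 17
17 = (3,2)_5 → 3² + 2² = 13
13 = (2,3)_5 → 2² + 3² = 13  — 13 repeats.
That took 3 steps.

3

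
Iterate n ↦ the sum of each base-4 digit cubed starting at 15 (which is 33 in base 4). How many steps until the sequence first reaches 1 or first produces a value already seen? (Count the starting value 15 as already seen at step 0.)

4

15 = (3,3)_4 → 3³ + 3³ = 27 + 27 = 54
54 = (3,1,2)_4 → 3³ + 1³ + 2³ = 27 + 1 + 8 = 36
36 = (2,1,0)_4 → 2³ + 1³ + 0³ = 8 + 1 + 0 = 9
9 = (2,1)_4 → 2³ + 1³ = 8 + 1 = 9  — 9 repeats.
That took 4 steps.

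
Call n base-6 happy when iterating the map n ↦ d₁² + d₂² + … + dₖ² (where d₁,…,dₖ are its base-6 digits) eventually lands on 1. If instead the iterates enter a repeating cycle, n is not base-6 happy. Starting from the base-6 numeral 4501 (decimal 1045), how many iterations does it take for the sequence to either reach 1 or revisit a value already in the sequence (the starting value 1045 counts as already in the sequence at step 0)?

13

1045 = (4,5,0,1)_6 → 4² + 5² + 0² + 1² = 16 + 25 + 0 + 1 = 42
42 = (1,1,0)_6 → 1² + 1² + 0² = 1 + 1 + 0 = 2
2 = (2)_6 → 2² = 4
4 = (4)_6 → 4² = 16
16 = (2,4)_6 → 2² + 4² = 4 + 16 = 20
20 = (3,2)_6 → 3² + 2² = 9 + 4 = 13
13 = (2,1)_6 → 2² + 1² = 4 + 1 = 5
5 = (5)_6 → 5² = 25
25 = (4,1)_6 → 4² + 1² = 16 + 1 = 17
17 = (2,5)_6 → 2² + 5² = 4 + 25 = 29
29 = (4,5)_6 → 4² + 5² = 16 + 25 = 41
41 = (1,0,5)_6 → 1² + 0² + 5² = 1 + 0 + 25 = 26
26 = (4,2)_6 → 4² + 2² = 16 + 4 = 20  — 20 repeats.
That took 13 steps.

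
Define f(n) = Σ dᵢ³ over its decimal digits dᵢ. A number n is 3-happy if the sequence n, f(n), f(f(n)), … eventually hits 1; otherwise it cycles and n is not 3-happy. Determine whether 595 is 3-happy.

not 3-happy

595 → 979
979 → 1801
1801 → 514
514 → 190
190 → 730
730 → 370
370 → 370  — 370 already seen; the sequence cycles without reaching 1.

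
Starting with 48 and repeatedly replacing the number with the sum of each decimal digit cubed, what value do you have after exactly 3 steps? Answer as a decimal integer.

792

48 → 4³ + 8³ = 64 + 512 = 576
576 → 5³ + 7³ + 6³ = 125 + 343 + 216 = 684
684 → 6³ + 8³ + 4³ = 216 + 512 + 64 = 792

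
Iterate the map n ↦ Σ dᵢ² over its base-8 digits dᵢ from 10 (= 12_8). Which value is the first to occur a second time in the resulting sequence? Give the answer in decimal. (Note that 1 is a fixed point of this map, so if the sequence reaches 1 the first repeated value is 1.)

10

10 = (1,2)_8 → 1² + 2² = 5
5 = (5)_8 → 5² = 25
25 = (3,1)_8 → 3² + 1² = 10  — 10 already appeared earlier.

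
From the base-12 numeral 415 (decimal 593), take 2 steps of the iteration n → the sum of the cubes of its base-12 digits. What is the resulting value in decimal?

1028

593 = (4,1,5)_12 → 4³ + 1³ + 5³ = 190
190 = (1,3,10)_12 → 1³ + 3³ + 10³ = 1028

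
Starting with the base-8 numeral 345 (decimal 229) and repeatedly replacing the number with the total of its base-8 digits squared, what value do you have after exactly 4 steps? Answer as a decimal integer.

10

229 = (3,4,5)_8 → 3² + 4² + 5² = 9 + 16 + 25 = 50
50 = (6,2)_8 → 6² + 2² = 36 + 4 = 40
40 = (5,0)_8 → 5² + 0² = 25 + 0 = 25
25 = (3,1)_8 → 3² + 1² = 9 + 1 = 10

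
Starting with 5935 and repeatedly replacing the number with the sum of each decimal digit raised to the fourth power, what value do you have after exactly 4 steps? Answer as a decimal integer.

9059

5935 → 7892
7892 → 13074
13074 → 2739
2739 → 9059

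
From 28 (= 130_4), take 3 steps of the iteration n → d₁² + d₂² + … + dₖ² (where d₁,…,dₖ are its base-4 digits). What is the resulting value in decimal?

4

28 = (1,3,0)_4 → 1² + 3² + 0² = 10
10 = (2,2)_4 → 2² + 2² = 8
8 = (2,0)_4 → 2² + 0² = 4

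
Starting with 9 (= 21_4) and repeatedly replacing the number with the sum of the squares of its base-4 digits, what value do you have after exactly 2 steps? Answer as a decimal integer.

2

9 = (2,1)_4 → 2² + 1² = 4 + 1 = 5
5 = (1,1)_4 → 1² + 1² = 1 + 1 = 2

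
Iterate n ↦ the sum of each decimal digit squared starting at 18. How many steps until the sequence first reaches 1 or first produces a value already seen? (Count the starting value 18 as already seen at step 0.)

18 → 1² + 8² = 65
65 → 6² + 5² = 61
61 → 6² + 1² = 37
37 → 3² + 7² = 58
58 → 5² + 8² = 89
89 → 8² + 9² = 145
145 → 1² + 4² + 5² = 42
42 → 4² + 2² = 20
20 → 2² + 0² = 4
4 → 4² = 16
16 → 1² + 6² = 37  — 37 repeats.
That took 11 steps.

11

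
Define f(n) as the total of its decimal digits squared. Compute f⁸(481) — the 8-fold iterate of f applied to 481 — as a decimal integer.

42

481 → 4² + 8² + 1² = 81
81 → 8² + 1² = 65
65 → 6² + 5² = 61
61 → 6² + 1² = 37
37 → 3² + 7² = 58
58 → 5² + 8² = 89
89 → 8² + 9² = 145
145 → 1² + 4² + 5² = 42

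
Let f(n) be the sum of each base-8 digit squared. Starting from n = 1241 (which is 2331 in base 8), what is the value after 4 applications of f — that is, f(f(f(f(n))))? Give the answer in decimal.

74

1241 = (2,3,3,1)_8 → 2² + 3² + 3² + 1² = 23
23 = (2,7)_8 → 2² + 7² = 53
53 = (6,5)_8 → 6² + 5² = 61
61 = (7,5)_8 → 7² + 5² = 74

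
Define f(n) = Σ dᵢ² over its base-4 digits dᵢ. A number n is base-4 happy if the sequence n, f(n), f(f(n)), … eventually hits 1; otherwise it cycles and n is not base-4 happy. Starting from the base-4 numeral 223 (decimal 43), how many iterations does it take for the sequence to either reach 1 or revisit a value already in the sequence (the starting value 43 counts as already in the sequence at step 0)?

4

43 = (2,2,3)_4 → 2² + 2² + 3² = 17
17 = (1,0,1)_4 → 1² + 0² + 1² = 2
2 = (2)_4 → 2² = 4
4 = (1,0)_4 → 1² + 0² = 1  — reached 1.
That took 4 steps.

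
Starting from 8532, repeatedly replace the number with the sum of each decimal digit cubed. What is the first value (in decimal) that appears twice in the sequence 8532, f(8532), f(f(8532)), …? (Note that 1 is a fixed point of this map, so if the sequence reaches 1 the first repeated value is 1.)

8532 → 8³ + 5³ + 3³ + 2³ = 512 + 125 + 27 + 8 = 672
672 → 6³ + 7³ + 2³ = 216 + 343 + 8 = 567
567 → 5³ + 6³ + 7³ = 125 + 216 + 343 = 684
684 → 6³ + 8³ + 4³ = 216 + 512 + 64 = 792
792 → 7³ + 9³ + 2³ = 343 + 729 + 8 = 1080
1080 → 1³ + 0³ + 8³ + 0³ = 1 + 0 + 512 + 0 = 513
513 → 5³ + 1³ + 3³ = 125 + 1 + 27 = 153
153 → 1³ + 5³ + 3³ = 1 + 125 + 27 = 153  — 153 already appeared earlier.

153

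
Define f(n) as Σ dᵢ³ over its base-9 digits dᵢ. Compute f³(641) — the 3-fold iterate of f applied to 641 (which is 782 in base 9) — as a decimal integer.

855

641 = (7,8,2)_9 → 7³ + 8³ + 2³ = 863
863 = (1,1,5,8)_9 → 1³ + 1³ + 5³ + 8³ = 639
639 = (7,8,0)_9 → 7³ + 8³ + 0³ = 855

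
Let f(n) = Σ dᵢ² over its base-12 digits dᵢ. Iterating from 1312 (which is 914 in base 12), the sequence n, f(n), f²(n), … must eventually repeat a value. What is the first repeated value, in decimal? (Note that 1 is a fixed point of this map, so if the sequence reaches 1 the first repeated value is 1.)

1312 = (9,1,4)_12 → 9² + 1² + 4² = 81 + 1 + 16 = 98
98 = (8,2)_12 → 8² + 2² = 64 + 4 = 68
68 = (5,8)_12 → 5² + 8² = 25 + 64 = 89
89 = (7,5)_12 → 7² + 5² = 49 + 25 = 74
74 = (6,2)_12 → 6² + 2² = 36 + 4 = 40
40 = (3,4)_12 → 3² + 4² = 9 + 16 = 25
25 = (2,1)_12 → 2² + 1² = 4 + 1 = 5
5 = (5)_12 → 5² = 25  — 25 already appeared earlier.

25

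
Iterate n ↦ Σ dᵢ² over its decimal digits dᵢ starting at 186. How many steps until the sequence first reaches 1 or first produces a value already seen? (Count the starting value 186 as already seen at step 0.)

186 → 1² + 8² + 6² = 1 + 64 + 36 = 101
101 → 1² + 0² + 1² = 1 + 0 + 1 = 2
2 → 2² = 4
4 → 4² = 16
16 → 1² + 6² = 1 + 36 = 37
37 → 3² + 7² = 9 + 49 = 58
58 → 5² + 8² = 25 + 64 = 89
89 → 8² + 9² = 64 + 81 = 145
145 → 1² + 4² + 5² = 1 + 16 + 25 = 42
42 → 4² + 2² = 16 + 4 = 20
20 → 2² + 0² = 4 + 0 = 4  — 4 repeats.
That took 11 steps.

11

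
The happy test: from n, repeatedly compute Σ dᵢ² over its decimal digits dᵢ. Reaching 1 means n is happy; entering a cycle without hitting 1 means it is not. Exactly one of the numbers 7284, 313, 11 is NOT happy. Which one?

11

7284: 7284 → 133 → 19 → 82 → 68 → 100 → 1  — reaches 1 (happy)
313: 313 → 19 → 82 → 68 → 100 → 1  — reaches 1 (happy)
11: 11 → 2 → 4 → 16 → 37 → 58 → 89 → 145 → 42 → 20 → 4  — repeats 4 (not happy)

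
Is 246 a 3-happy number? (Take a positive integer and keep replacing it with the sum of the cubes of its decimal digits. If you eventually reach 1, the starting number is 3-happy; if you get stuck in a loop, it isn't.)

246 → 2³ + 4³ + 6³ = 288
288 → 2³ + 8³ + 8³ = 1032
1032 → 1³ + 0³ + 3³ + 2³ = 36
36 → 3³ + 6³ = 243
243 → 2³ + 4³ + 3³ = 99
99 → 9³ + 9³ = 1458
1458 → 1³ + 4³ + 5³ + 8³ = 702
702 → 7³ + 0³ + 2³ = 351
351 → 3³ + 5³ + 1³ = 153
153 → 1³ + 5³ + 3³ = 153  — 153 already seen; the sequence cycles without reaching 1.

not 3-happy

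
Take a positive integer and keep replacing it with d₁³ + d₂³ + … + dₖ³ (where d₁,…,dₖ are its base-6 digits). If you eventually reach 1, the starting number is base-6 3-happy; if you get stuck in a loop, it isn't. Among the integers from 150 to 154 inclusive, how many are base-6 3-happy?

2

150: 150 → 65 → 190 → 190  — not base-6 3-happy
151: 151 → 66 → 126 → 54 → 28 → 128 → 62 → 73 → 9 → 28  — not base-6 3-happy
152: 152 → 73 → 9 → 28 → 128 → 62 → 73  — not base-6 3-happy
153: 153 → 92 → 43 → 3 → 27 → 91 → 36 → 1  — base-6 3-happy
154: 154 → 129 → 81 → 36 → 1  — base-6 3-happy
base-6 3-happy: 153, 154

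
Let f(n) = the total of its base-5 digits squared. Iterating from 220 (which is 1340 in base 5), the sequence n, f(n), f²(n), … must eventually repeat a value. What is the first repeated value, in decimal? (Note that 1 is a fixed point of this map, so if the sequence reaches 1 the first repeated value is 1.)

220 = (1,3,4,0)_5 → 1² + 3² + 4² + 0² = 1 + 9 + 16 + 0 = 26
26 = (1,0,1)_5 → 1² + 0² + 1² = 1 + 0 + 1 = 2
2 = (2)_5 → 2² = 4
4 = (4)_5 → 4² = 16
16 = (3,1)_5 → 3² + 1² = 9 + 1 = 10
10 = (2,0)_5 → 2² + 0² = 4 + 0 = 4  — 4 already appeared earlier.

4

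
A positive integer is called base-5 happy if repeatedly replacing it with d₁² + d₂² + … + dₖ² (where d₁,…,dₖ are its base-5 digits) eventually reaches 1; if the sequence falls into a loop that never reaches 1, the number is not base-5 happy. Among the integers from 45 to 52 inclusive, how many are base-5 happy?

45: 45 → 17 → 13 → 13  (repeats 13)
46: 46 → 18 → 18  (repeats 18)
47: 47 → 21 → 17 → 13 → 13  (repeats 13)
48: 48 → 26 → 2 → 4 → 16 → 10 → 4  (repeats 4)
49: 49 → 33 → 11 → 5 → 1  (reaches 1)
50: 50 → 4 → 16 → 10 → 4  (repeats 4)
51: 51 → 5 → 1  (reaches 1)
52: 52 → 8 → 10 → 4 → 16 → 10  (repeats 10)
base-5 happy: 49, 51

2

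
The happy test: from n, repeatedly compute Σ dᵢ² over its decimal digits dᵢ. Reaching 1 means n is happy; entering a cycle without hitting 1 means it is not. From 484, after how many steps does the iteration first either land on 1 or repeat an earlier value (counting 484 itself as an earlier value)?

484 → 96
96 → 117
117 → 51
51 → 26
26 → 40
40 → 16
16 → 37
37 → 58
58 → 89
89 → 145
145 → 42
42 → 20
20 → 4
4 → 16  — 16 repeats.
That took 14 steps.

14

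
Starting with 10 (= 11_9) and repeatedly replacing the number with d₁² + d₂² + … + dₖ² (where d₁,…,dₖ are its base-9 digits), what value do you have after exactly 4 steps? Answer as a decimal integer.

50

10 = (1,1)_9 → 1² + 1² = 1 + 1 = 2
2 = (2)_9 → 2² = 4
4 = (4)_9 → 4² = 16
16 = (1,7)_9 → 1² + 7² = 1 + 49 = 50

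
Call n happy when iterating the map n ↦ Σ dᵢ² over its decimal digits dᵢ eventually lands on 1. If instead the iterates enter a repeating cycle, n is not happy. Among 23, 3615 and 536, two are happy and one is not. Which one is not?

23: 23 → 13 → 10 → 1  — reaches 1 (happy)
3615: 3615 → 71 → 50 → 25 → 29 → 85 → 89 → 145 → 42 → 20 → 4 → 16 → 37 → 58 → 89  — repeats 89 (not happy)
536: 536 → 70 → 49 → 97 → 130 → 10 → 1  — reaches 1 (happy)

3615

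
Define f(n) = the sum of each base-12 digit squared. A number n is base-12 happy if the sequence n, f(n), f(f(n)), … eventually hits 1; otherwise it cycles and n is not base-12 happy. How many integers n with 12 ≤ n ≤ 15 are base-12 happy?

1

12: 12 → 1  — base-12 happy
13: 13 → 2 → 4 → 16 → 17 → 26 → 8 → 64 → 41 → 34 → 104 → 128 → 164 → 66 → 61 → 26  — not base-12 happy
14: 14 → 5 → 25 → 5  — not base-12 happy
15: 15 → 10 → 100 → 80 → 100  — not base-12 happy
base-12 happy: 12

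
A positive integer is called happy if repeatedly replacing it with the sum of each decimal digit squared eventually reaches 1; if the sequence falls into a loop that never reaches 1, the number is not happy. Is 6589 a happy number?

not happy

6589 → 206
206 → 40
40 → 16
16 → 37
37 → 58
58 → 89
89 → 145
145 → 42
42 → 20
20 → 4
4 → 16  — 16 already seen; the sequence cycles without reaching 1.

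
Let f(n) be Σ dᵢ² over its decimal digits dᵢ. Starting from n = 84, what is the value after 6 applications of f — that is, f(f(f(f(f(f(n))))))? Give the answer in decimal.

89

84 → 8² + 4² = 80
80 → 8² + 0² = 64
64 → 6² + 4² = 52
52 → 5² + 2² = 29
29 → 2² + 9² = 85
85 → 8² + 5² = 89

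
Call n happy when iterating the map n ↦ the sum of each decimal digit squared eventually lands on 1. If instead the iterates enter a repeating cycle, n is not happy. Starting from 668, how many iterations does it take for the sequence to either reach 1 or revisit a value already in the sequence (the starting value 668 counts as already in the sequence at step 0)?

668 → 6² + 6² + 8² = 36 + 36 + 64 = 136
136 → 1² + 3² + 6² = 1 + 9 + 36 = 46
46 → 4² + 6² = 16 + 36 = 52
52 → 5² + 2² = 25 + 4 = 29
29 → 2² + 9² = 4 + 81 = 85
85 → 8² + 5² = 64 + 25 = 89
89 → 8² + 9² = 64 + 81 = 145
145 → 1² + 4² + 5² = 1 + 16 + 25 = 42
42 → 4² + 2² = 16 + 4 = 20
20 → 2² + 0² = 4 + 0 = 4
4 → 4² = 16
16 → 1² + 6² = 1 + 36 = 37
37 → 3² + 7² = 9 + 49 = 58
58 → 5² + 8² = 25 + 64 = 89  — 89 repeats.
That took 14 steps.

14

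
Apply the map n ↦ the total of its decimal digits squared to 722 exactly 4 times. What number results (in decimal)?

61

722 → 7² + 2² + 2² = 57
57 → 5² + 7² = 74
74 → 7² + 4² = 65
65 → 6² + 5² = 61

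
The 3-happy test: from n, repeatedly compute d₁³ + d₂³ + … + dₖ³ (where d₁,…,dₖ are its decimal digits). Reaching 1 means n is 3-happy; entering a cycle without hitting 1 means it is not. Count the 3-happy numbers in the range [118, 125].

118: 118 → 514 → 190 → 730 → 370 → 370  — not 3-happy
119: 119 → 731 → 371 → 371  — not 3-happy
120: 120 → 9 → 729 → 1080 → 513 → 153 → 153  — not 3-happy
121: 121 → 10 → 1  — 3-happy
122: 122 → 17 → 344 → 155 → 251 → 134 → 92 → 737 → 713 → 371 → 371  — not 3-happy
123: 123 → 36 → 243 → 99 → 1458 → 702 → 351 → 153 → 153  — not 3-happy
124: 124 → 73 → 370 → 370  — not 3-happy
125: 125 → 134 → 92 → 737 → 713 → 371 → 371  — not 3-happy
3-happy: 121

1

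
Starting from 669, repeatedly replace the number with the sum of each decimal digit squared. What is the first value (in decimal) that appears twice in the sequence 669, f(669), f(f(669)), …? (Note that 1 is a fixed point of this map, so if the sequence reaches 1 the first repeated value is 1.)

669 → 6² + 6² + 9² = 153
153 → 1² + 5² + 3² = 35
35 → 3² + 5² = 34
34 → 3² + 4² = 25
25 → 2² + 5² = 29
29 → 2² + 9² = 85
85 → 8² + 5² = 89
89 → 8² + 9² = 145
145 → 1² + 4² + 5² = 42
42 → 4² + 2² = 20
20 → 2² + 0² = 4
4 → 4² = 16
16 → 1² + 6² = 37
37 → 3² + 7² = 58
58 → 5² + 8² = 89  — 89 already appeared earlier.

89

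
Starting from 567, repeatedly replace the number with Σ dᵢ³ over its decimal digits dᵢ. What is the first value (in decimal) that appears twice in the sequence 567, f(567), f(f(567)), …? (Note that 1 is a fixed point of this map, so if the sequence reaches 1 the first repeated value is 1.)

567 → 684
684 → 792
792 → 1080
1080 → 513
513 → 153
153 → 153  — 153 already appeared earlier.

153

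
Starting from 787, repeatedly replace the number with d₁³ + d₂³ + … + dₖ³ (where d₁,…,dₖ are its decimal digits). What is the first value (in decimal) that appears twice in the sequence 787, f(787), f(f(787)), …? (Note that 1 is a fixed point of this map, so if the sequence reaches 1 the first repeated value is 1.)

787 → 7³ + 8³ + 7³ = 343 + 512 + 343 = 1198
1198 → 1³ + 1³ + 9³ + 8³ = 1 + 1 + 729 + 512 = 1243
1243 → 1³ + 2³ + 4³ + 3³ = 1 + 8 + 64 + 27 = 100
100 → 1³ + 0³ + 0³ = 1 + 0 + 0 = 1  — reached the fixed point 1.
1 → 1, so 1 is the first repeated value.

1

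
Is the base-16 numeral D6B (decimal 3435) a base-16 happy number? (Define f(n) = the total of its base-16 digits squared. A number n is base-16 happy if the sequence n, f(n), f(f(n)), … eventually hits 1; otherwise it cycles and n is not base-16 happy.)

base-16 happy

3435 = (13,6,11)_16 → 326
326 = (1,4,6)_16 → 53
53 = (3,5)_16 → 34
34 = (2,2)_16 → 8
8 = (8)_16 → 64
64 = (4,0)_16 → 16
16 = (1,0)_16 → 1  — reached 1.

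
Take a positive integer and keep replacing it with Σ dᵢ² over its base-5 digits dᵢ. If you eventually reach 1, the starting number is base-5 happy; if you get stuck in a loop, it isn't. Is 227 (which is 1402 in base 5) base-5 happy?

not base-5 happy

227 = (1,4,0,2)_5 → 21
21 = (4,1)_5 → 17
17 = (3,2)_5 → 13
13 = (2,3)_5 → 13  — 13 already seen; the sequence cycles without reaching 1.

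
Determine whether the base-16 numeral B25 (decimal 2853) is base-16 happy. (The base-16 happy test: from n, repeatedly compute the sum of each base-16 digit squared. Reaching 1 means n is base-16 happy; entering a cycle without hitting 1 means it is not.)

2853 = (11,2,5)_16 → 11² + 2² + 5² = 121 + 4 + 25 = 150
150 = (9,6)_16 → 9² + 6² = 81 + 36 = 117
117 = (7,5)_16 → 7² + 5² = 49 + 25 = 74
74 = (4,10)_16 → 4² + 10² = 16 + 100 = 116
116 = (7,4)_16 → 7² + 4² = 49 + 16 = 65
65 = (4,1)_16 → 4² + 1² = 16 + 1 = 17
17 = (1,1)_16 → 1² + 1² = 1 + 1 = 2
2 = (2)_16 → 2² = 4
4 = (4)_16 → 4² = 16
16 = (1,0)_16 → 1² + 0² = 1 + 0 = 1  — reached 1.

base-16 happy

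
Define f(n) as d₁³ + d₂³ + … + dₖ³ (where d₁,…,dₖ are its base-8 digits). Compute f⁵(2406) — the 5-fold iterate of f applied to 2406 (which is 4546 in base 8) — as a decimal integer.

559

2406 = (4,5,4,6)_8 → 4³ + 5³ + 4³ + 6³ = 64 + 125 + 64 + 216 = 469
469 = (7,2,5)_8 → 7³ + 2³ + 5³ = 343 + 8 + 125 = 476
476 = (7,3,4)_8 → 7³ + 3³ + 4³ = 343 + 27 + 64 = 434
434 = (6,6,2)_8 → 6³ + 6³ + 2³ = 216 + 216 + 8 = 440
440 = (6,7,0)_8 → 6³ + 7³ + 0³ = 216 + 343 + 0 = 559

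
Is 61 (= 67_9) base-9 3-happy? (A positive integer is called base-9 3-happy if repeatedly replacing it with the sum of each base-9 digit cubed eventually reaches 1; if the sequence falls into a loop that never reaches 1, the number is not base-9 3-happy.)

base-9 3-happy

61 = (6,7)_9 → 559
559 = (6,8,1)_9 → 729
729 = (1,0,0,0)_9 → 1  — reached 1.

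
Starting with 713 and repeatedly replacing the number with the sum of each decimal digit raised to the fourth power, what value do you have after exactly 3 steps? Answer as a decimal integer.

713 → 7⁴ + 1⁴ + 3⁴ = 2401 + 1 + 81 = 2483
2483 → 2⁴ + 4⁴ + 8⁴ + 3⁴ = 16 + 256 + 4096 + 81 = 4449
4449 → 4⁴ + 4⁴ + 4⁴ + 9⁴ = 256 + 256 + 256 + 6561 = 7329

7329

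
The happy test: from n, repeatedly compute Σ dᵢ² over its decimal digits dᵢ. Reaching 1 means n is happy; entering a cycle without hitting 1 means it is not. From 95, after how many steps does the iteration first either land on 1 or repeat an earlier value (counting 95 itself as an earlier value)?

10

95 → 106
106 → 37
37 → 58
58 → 89
89 → 145
145 → 42
42 → 20
20 → 4
4 → 16
16 → 37  — 37 repeats.
That took 10 steps.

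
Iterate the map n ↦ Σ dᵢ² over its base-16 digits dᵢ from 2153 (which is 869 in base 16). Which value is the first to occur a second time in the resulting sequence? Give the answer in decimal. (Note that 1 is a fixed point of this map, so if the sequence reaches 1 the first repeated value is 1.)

181

2153 = (8,6,9)_16 → 8² + 6² + 9² = 181
181 = (11,5)_16 → 11² + 5² = 146
146 = (9,2)_16 → 9² + 2² = 85
85 = (5,5)_16 → 5² + 5² = 50
50 = (3,2)_16 → 3² + 2² = 13
13 = (13)_16 → 13² = 169
169 = (10,9)_16 → 10² + 9² = 181  — 181 already appeared earlier.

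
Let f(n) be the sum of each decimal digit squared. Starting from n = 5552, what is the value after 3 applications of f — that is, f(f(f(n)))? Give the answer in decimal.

5552 → 5² + 5² + 5² + 2² = 79
79 → 7² + 9² = 130
130 → 1² + 3² + 0² = 10

10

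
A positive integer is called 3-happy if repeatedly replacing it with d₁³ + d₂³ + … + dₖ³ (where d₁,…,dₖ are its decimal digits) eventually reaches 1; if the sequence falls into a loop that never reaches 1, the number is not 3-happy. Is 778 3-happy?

778 → 7³ + 7³ + 8³ = 343 + 343 + 512 = 1198
1198 → 1³ + 1³ + 9³ + 8³ = 1 + 1 + 729 + 512 = 1243
1243 → 1³ + 2³ + 4³ + 3³ = 1 + 8 + 64 + 27 = 100
100 → 1³ + 0³ + 0³ = 1 + 0 + 0 = 1  — reached 1.

3-happy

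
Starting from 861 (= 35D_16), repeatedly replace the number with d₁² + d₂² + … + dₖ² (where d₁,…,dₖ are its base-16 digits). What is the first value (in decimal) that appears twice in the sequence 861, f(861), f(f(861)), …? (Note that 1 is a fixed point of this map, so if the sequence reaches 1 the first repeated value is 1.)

169

861 = (3,5,13)_16 → 3² + 5² + 13² = 9 + 25 + 169 = 203
203 = (12,11)_16 → 12² + 11² = 144 + 121 = 265
265 = (1,0,9)_16 → 1² + 0² + 9² = 1 + 0 + 81 = 82
82 = (5,2)_16 → 5² + 2² = 25 + 4 = 29
29 = (1,13)_16 → 1² + 13² = 1 + 169 = 170
170 = (10,10)_16 → 10² + 10² = 100 + 100 = 200
200 = (12,8)_16 → 12² + 8² = 144 + 64 = 208
208 = (13,0)_16 → 13² + 0² = 169 + 0 = 169
169 = (10,9)_16 → 10² + 9² = 100 + 81 = 181
181 = (11,5)_16 → 11² + 5² = 121 + 25 = 146
146 = (9,2)_16 → 9² + 2² = 81 + 4 = 85
85 = (5,5)_16 → 5² + 5² = 25 + 25 = 50
50 = (3,2)_16 → 3² + 2² = 9 + 4 = 13
13 = (13)_16 → 13² = 169  — 169 already appeared earlier.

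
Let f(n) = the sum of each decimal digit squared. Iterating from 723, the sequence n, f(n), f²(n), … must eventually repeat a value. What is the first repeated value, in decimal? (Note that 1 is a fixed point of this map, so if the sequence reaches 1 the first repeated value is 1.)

16

723 → 7² + 2² + 3² = 49 + 4 + 9 = 62
62 → 6² + 2² = 36 + 4 = 40
40 → 4² + 0² = 16 + 0 = 16
16 → 1² + 6² = 1 + 36 = 37
37 → 3² + 7² = 9 + 49 = 58
58 → 5² + 8² = 25 + 64 = 89
89 → 8² + 9² = 64 + 81 = 145
145 → 1² + 4² + 5² = 1 + 16 + 25 = 42
42 → 4² + 2² = 16 + 4 = 20
20 → 2² + 0² = 4 + 0 = 4
4 → 4² = 16  — 16 already appeared earlier.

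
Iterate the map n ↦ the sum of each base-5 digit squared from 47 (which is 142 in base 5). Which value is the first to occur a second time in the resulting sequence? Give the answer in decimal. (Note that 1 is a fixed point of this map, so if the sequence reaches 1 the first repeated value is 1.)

13

47 = (1,4,2)_5 → 21
21 = (4,1)_5 → 17
17 = (3,2)_5 → 13
13 = (2,3)_5 → 13  — 13 already appeared earlier.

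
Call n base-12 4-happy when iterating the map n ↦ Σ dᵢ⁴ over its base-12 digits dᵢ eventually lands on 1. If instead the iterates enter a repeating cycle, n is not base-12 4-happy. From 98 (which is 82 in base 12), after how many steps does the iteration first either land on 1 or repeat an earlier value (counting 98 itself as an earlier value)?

12

98 = (8,2)_12 → 4112
4112 = (2,4,6,8)_12 → 5664
5664 = (3,3,4,0)_12 → 418
418 = (2,10,10)_12 → 20016
20016 = (11,7,0,0)_12 → 17042
17042 = (9,10,4,2)_12 → 16833
16833 = (9,8,10,9)_12 → 27218
27218 = (1,3,9,0,2)_12 → 6659
6659 = (3,10,2,11)_12 → 24738
24738 = (1,2,3,9,6)_12 → 7955
7955 = (4,7,2,11)_12 → 17314
17314 = (10,0,2,10)_12 → 20016  — 20016 repeats.
That took 12 steps.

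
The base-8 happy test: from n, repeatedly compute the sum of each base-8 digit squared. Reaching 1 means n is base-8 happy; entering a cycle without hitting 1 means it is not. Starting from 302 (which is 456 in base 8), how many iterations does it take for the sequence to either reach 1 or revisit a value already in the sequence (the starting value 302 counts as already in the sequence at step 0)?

302 = (4,5,6)_8 → 4² + 5² + 6² = 77
77 = (1,1,5)_8 → 1² + 1² + 5² = 27
27 = (3,3)_8 → 3² + 3² = 18
18 = (2,2)_8 → 2² + 2² = 8
8 = (1,0)_8 → 1² + 0² = 1  — reached 1.
That took 5 steps.

5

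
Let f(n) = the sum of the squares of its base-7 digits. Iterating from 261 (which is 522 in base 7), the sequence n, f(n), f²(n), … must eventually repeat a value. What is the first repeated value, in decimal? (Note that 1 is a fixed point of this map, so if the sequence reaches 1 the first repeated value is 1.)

45

261 = (5,2,2)_7 → 5² + 2² + 2² = 25 + 4 + 4 = 33
33 = (4,5)_7 → 4² + 5² = 16 + 25 = 41
41 = (5,6)_7 → 5² + 6² = 25 + 36 = 61
61 = (1,1,5)_7 → 1² + 1² + 5² = 1 + 1 + 25 = 27
27 = (3,6)_7 → 3² + 6² = 9 + 36 = 45
45 = (6,3)_7 → 6² + 3² = 36 + 9 = 45  — 45 already appeared earlier.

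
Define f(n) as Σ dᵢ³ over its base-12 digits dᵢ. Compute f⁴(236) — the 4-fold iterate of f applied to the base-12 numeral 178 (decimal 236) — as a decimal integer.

1

236 = (1,7,8)_12 → 1³ + 7³ + 8³ = 856
856 = (5,11,4)_12 → 5³ + 11³ + 4³ = 1520
1520 = (10,6,8)_12 → 10³ + 6³ + 8³ = 1728
1728 = (1,0,0,0)_12 → 1³ + 0³ + 0³ + 0³ = 1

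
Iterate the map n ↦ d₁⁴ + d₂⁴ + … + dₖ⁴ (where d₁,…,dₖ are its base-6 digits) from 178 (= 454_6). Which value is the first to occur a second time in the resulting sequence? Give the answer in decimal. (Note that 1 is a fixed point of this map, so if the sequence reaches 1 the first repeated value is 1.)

178 = (4,5,4)_6 → 4⁴ + 5⁴ + 4⁴ = 1137
1137 = (5,1,3,3)_6 → 5⁴ + 1⁴ + 3⁴ + 3⁴ = 788
788 = (3,3,5,2)_6 → 3⁴ + 3⁴ + 5⁴ + 2⁴ = 803
803 = (3,4,1,5)_6 → 3⁴ + 4⁴ + 1⁴ + 5⁴ = 963
963 = (4,2,4,3)_6 → 4⁴ + 2⁴ + 4⁴ + 3⁴ = 609
609 = (2,4,5,3)_6 → 2⁴ + 4⁴ + 5⁴ + 3⁴ = 978
978 = (4,3,1,0)_6 → 4⁴ + 3⁴ + 1⁴ + 0⁴ = 338
338 = (1,3,2,2)_6 → 1⁴ + 3⁴ + 2⁴ + 2⁴ = 114
114 = (3,1,0)_6 → 3⁴ + 1⁴ + 0⁴ = 82
82 = (2,1,4)_6 → 2⁴ + 1⁴ + 4⁴ = 273
273 = (1,1,3,3)_6 → 1⁴ + 1⁴ + 3⁴ + 3⁴ = 164
164 = (4,3,2)_6 → 4⁴ + 3⁴ + 2⁴ = 353
353 = (1,3,4,5)_6 → 1⁴ + 3⁴ + 4⁴ + 5⁴ = 963  — 963 already appeared earlier.

963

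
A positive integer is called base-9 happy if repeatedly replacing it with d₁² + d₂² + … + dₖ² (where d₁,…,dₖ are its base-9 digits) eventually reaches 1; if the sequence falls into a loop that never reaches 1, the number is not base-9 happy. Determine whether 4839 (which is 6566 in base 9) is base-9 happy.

4839 = (6,5,6,6)_9 → 6² + 5² + 6² + 6² = 36 + 25 + 36 + 36 = 133
133 = (1,5,7)_9 → 1² + 5² + 7² = 1 + 25 + 49 = 75
75 = (8,3)_9 → 8² + 3² = 64 + 9 = 73
73 = (8,1)_9 → 8² + 1² = 64 + 1 = 65
65 = (7,2)_9 → 7² + 2² = 49 + 4 = 53
53 = (5,8)_9 → 5² + 8² = 25 + 64 = 89
89 = (1,0,8)_9 → 1² + 0² + 8² = 1 + 0 + 64 = 65  — 65 already seen; the sequence cycles without reaching 1.

not base-9 happy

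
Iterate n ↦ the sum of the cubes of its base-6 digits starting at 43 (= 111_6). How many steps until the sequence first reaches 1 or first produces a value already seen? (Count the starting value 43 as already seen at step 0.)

5

43 = (1,1,1)_6 → 1³ + 1³ + 1³ = 3
3 = (3)_6 → 3³ = 27
27 = (4,3)_6 → 4³ + 3³ = 91
91 = (2,3,1)_6 → 2³ + 3³ + 1³ = 36
36 = (1,0,0)_6 → 1³ + 0³ + 0³ = 1  — reached 1.
That took 5 steps.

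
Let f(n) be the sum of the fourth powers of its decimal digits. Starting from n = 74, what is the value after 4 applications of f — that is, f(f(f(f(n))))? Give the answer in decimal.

74 → 2657
2657 → 4338
4338 → 4514
4514 → 1138

1138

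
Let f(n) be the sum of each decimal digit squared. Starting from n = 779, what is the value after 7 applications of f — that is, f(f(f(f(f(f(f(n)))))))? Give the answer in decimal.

779 → 7² + 7² + 9² = 179
179 → 1² + 7² + 9² = 131
131 → 1² + 3² + 1² = 11
11 → 1² + 1² = 2
2 → 2² = 4
4 → 4² = 16
16 → 1² + 6² = 37

37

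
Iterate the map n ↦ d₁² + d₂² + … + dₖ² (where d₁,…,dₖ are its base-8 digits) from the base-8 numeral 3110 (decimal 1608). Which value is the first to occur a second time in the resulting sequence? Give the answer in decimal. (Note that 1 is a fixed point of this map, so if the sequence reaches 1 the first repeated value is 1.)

1608 = (3,1,1,0)_8 → 3² + 1² + 1² + 0² = 9 + 1 + 1 + 0 = 11
11 = (1,3)_8 → 1² + 3² = 1 + 9 = 10
10 = (1,2)_8 → 1² + 2² = 1 + 4 = 5
5 = (5)_8 → 5² = 25
25 = (3,1)_8 → 3² + 1² = 9 + 1 = 10  — 10 already appeared earlier.

10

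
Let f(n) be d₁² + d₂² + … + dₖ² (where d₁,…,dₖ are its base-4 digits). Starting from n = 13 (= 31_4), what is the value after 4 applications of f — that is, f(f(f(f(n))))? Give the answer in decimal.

13 = (3,1)_4 → 10
10 = (2,2)_4 → 8
8 = (2,0)_4 → 4
4 = (1,0)_4 → 1

1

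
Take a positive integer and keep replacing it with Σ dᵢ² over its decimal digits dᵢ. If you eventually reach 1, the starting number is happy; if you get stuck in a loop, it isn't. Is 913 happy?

913 → 9² + 1² + 3² = 81 + 1 + 9 = 91
91 → 9² + 1² = 81 + 1 = 82
82 → 8² + 2² = 64 + 4 = 68
68 → 6² + 8² = 36 + 64 = 100
100 → 1² + 0² + 0² = 1 + 0 + 0 = 1  — reached 1.

happy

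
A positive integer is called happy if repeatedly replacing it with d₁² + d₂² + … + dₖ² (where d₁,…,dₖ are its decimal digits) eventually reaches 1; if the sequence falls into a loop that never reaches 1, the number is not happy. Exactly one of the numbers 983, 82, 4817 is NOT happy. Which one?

983

983: 983 → 154 → 42 → 20 → 4 → 16 → 37 → 58 → 89 → 145 → 42  — repeats 42 (not happy)
82: 82 → 68 → 100 → 1  — reaches 1 (happy)
4817: 4817 → 130 → 10 → 1  — reaches 1 (happy)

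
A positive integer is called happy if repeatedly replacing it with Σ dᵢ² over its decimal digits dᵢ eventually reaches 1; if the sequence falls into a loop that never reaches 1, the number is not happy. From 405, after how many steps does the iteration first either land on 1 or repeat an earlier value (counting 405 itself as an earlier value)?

405 → 4² + 0² + 5² = 16 + 0 + 25 = 41
41 → 4² + 1² = 16 + 1 = 17
17 → 1² + 7² = 1 + 49 = 50
50 → 5² + 0² = 25 + 0 = 25
25 → 2² + 5² = 4 + 25 = 29
29 → 2² + 9² = 4 + 81 = 85
85 → 8² + 5² = 64 + 25 = 89
89 → 8² + 9² = 64 + 81 = 145
145 → 1² + 4² + 5² = 1 + 16 + 25 = 42
42 → 4² + 2² = 16 + 4 = 20
20 → 2² + 0² = 4 + 0 = 4
4 → 4² = 16
16 → 1² + 6² = 1 + 36 = 37
37 → 3² + 7² = 9 + 49 = 58
58 → 5² + 8² = 25 + 64 = 89  — 89 repeats.
That took 15 steps.

15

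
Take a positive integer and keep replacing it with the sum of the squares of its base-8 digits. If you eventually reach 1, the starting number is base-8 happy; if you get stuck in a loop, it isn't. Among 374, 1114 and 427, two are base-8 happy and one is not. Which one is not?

427

374: 374 → 97 → 18 → 8 → 1  — reaches 1 (base-8 happy)
1114: 1114 → 18 → 8 → 1  — reaches 1 (base-8 happy)
427: 427 → 70 → 37 → 41 → 26 → 13 → 26  — repeats 26 (not base-8 happy)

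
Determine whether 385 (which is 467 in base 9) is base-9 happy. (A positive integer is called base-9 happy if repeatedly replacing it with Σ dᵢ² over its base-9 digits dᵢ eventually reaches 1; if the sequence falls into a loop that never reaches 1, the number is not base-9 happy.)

385 = (4,6,7)_9 → 4² + 6² + 7² = 16 + 36 + 49 = 101
101 = (1,2,2)_9 → 1² + 2² + 2² = 1 + 4 + 4 = 9
9 = (1,0)_9 → 1² + 0² = 1 + 0 = 1  — reached 1.

base-9 happy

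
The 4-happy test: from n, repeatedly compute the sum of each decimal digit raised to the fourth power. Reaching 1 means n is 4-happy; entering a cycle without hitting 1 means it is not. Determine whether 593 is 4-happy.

593 → 5⁴ + 9⁴ + 3⁴ = 7267
7267 → 7⁴ + 2⁴ + 6⁴ + 7⁴ = 6114
6114 → 6⁴ + 1⁴ + 1⁴ + 4⁴ = 1554
1554 → 1⁴ + 5⁴ + 5⁴ + 4⁴ = 1507
1507 → 1⁴ + 5⁴ + 0⁴ + 7⁴ = 3027
3027 → 3⁴ + 0⁴ + 2⁴ + 7⁴ = 2498
2498 → 2⁴ + 4⁴ + 9⁴ + 8⁴ = 10929
10929 → 1⁴ + 0⁴ + 9⁴ + 2⁴ + 9⁴ = 13139
13139 → 1⁴ + 3⁴ + 1⁴ + 3⁴ + 9⁴ = 6725
6725 → 6⁴ + 7⁴ + 2⁴ + 5⁴ = 4338
4338 → 4⁴ + 3⁴ + 3⁴ + 8⁴ = 4514
4514 → 4⁴ + 5⁴ + 1⁴ + 4⁴ = 1138
1138 → 1⁴ + 1⁴ + 3⁴ + 8⁴ = 4179
4179 → 4⁴ + 1⁴ + 7⁴ + 9⁴ = 9219
9219 → 9⁴ + 2⁴ + 1⁴ + 9⁴ = 13139  — 13139 already seen; the sequence cycles without reaching 1.

not 4-happy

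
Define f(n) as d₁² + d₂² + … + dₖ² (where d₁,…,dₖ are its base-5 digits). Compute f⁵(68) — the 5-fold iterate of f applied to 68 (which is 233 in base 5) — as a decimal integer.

68 = (2,3,3)_5 → 2² + 3² + 3² = 4 + 9 + 9 = 22
22 = (4,2)_5 → 4² + 2² = 16 + 4 = 20
20 = (4,0)_5 → 4² + 0² = 16 + 0 = 16
16 = (3,1)_5 → 3² + 1² = 9 + 1 = 10
10 = (2,0)_5 → 2² + 0² = 4 + 0 = 4

4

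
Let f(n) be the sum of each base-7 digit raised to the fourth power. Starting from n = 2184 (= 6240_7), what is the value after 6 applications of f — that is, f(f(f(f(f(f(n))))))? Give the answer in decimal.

2184 = (6,2,4,0)_7 → 1568
1568 = (4,4,0,0)_7 → 512
512 = (1,3,3,1)_7 → 164
164 = (3,2,3)_7 → 178
178 = (3,4,3)_7 → 418
418 = (1,1,3,5)_7 → 708

708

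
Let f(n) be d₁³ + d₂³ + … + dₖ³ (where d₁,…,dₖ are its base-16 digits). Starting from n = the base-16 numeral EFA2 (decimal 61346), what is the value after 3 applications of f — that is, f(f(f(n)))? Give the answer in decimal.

61346 = (14,15,10,2)_16 → 14³ + 15³ + 10³ + 2³ = 7127
7127 = (1,11,13,7)_16 → 1³ + 11³ + 13³ + 7³ = 3872
3872 = (15,2,0)_16 → 15³ + 2³ + 0³ = 3383

3383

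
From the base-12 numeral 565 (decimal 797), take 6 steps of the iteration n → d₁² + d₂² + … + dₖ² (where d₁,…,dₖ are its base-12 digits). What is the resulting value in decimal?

128

797 = (5,6,5)_12 → 5² + 6² + 5² = 86
86 = (7,2)_12 → 7² + 2² = 53
53 = (4,5)_12 → 4² + 5² = 41
41 = (3,5)_12 → 3² + 5² = 34
34 = (2,10)_12 → 2² + 10² = 104
104 = (8,8)_12 → 8² + 8² = 128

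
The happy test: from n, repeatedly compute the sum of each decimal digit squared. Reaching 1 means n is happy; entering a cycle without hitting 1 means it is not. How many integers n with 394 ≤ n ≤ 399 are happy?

1

394: 394 → 106 → 37 → 58 → 89 → 145 → 42 → 20 → 4 → 16 → 37  (repeats 37)
395: 395 → 115 → 27 → 53 → 34 → 25 → 29 → 85 → 89 → 145 → 42 → 20 → 4 → 16 → 37 → 58 → 89  (repeats 89)
396: 396 → 126 → 41 → 17 → 50 → 25 → 29 → 85 → 89 → 145 → 42 → 20 → 4 → 16 → 37 → 58 → 89  (repeats 89)
397: 397 → 139 → 91 → 82 → 68 → 100 → 1  (reaches 1)
398: 398 → 154 → 42 → 20 → 4 → 16 → 37 → 58 → 89 → 145 → 42  (repeats 42)
399: 399 → 171 → 51 → 26 → 40 → 16 → 37 → 58 → 89 → 145 → 42 → 20 → 4 → 16  (repeats 16)
happy: 397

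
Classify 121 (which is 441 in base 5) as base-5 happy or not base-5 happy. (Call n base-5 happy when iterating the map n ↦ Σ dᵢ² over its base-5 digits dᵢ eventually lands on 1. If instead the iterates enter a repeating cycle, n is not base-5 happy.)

121 = (4,4,1)_5 → 4² + 4² + 1² = 33
33 = (1,1,3)_5 → 1² + 1² + 3² = 11
11 = (2,1)_5 → 2² + 1² = 5
5 = (1,0)_5 → 1² + 0² = 1  — reached 1.

base-5 happy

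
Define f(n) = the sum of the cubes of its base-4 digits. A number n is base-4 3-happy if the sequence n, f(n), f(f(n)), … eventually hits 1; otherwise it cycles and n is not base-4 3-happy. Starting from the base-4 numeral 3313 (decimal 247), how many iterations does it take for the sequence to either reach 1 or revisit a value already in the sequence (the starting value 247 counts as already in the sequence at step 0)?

247 = (3,3,1,3)_4 → 3³ + 3³ + 1³ + 3³ = 82
82 = (1,1,0,2)_4 → 1³ + 1³ + 0³ + 2³ = 10
10 = (2,2)_4 → 2³ + 2³ = 16
16 = (1,0,0)_4 → 1³ + 0³ + 0³ = 1  — reached 1.
That took 4 steps.

4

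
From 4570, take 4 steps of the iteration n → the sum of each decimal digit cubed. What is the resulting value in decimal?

352

4570 → 4³ + 5³ + 7³ + 0³ = 64 + 125 + 343 + 0 = 532
532 → 5³ + 3³ + 2³ = 125 + 27 + 8 = 160
160 → 1³ + 6³ + 0³ = 1 + 216 + 0 = 217
217 → 2³ + 1³ + 7³ = 8 + 1 + 343 = 352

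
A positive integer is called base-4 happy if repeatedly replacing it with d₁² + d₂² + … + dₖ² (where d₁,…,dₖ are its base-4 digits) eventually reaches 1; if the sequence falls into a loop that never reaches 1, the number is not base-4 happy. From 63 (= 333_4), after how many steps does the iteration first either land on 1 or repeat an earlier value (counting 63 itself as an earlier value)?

7

63 = (3,3,3)_4 → 27
27 = (1,2,3)_4 → 14
14 = (3,2)_4 → 13
13 = (3,1)_4 → 10
10 = (2,2)_4 → 8
8 = (2,0)_4 → 4
4 = (1,0)_4 → 1  — reached 1.
That took 7 steps.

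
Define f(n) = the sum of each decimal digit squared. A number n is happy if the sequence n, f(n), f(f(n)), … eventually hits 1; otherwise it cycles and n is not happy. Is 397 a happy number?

happy

397 → 3² + 9² + 7² = 139
139 → 1² + 3² + 9² = 91
91 → 9² + 1² = 82
82 → 8² + 2² = 68
68 → 6² + 8² = 100
100 → 1² + 0² + 0² = 1  — reached 1.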